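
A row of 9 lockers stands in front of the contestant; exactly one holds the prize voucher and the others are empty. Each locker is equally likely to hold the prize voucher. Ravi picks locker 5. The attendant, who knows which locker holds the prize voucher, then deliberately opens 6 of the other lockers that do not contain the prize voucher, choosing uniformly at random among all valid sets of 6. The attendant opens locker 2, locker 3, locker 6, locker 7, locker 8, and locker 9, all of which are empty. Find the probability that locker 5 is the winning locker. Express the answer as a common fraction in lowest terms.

1/9

Apply Bayes' rule, conditioning on where the prize voucher actually is.
If it is in either of lockers 1 and 4 (prior 1/9 each): the attendant has 7 equally likely choices, so probability 1/7; weight (1/9)·(1/7) = 1/63 each.
If it is in any of lockers 2, 3, 6, 7, 8, and 9 (prior 1/9 each): that locker was opened and seen not to hold the prize — ruled out; weight (1/9)·0 = 0 each.
If it is in locker 5 (prior 1/9): the attendant has 28 equally likely choices, so probability 1/28; weight (1/9)·(1/28) = 1/252.
The weights sum to 1/28.
So P(the prize voucher in locker 5 | the attendant opened locker 2, locker 3, locker 6, locker 7, locker 8, and locker 9) = (1/252) / (1/28) = 1/9.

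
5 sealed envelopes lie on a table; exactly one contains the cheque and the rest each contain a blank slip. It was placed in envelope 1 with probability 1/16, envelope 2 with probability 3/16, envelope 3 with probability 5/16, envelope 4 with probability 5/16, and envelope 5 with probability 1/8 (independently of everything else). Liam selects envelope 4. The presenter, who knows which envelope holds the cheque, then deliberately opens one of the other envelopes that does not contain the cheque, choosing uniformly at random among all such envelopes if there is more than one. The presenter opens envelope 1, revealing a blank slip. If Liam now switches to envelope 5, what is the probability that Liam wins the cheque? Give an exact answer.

8/55

Apply Bayes' rule, conditioning on where the cheque actually is.
If it is in envelope 1 (prior 1/16): the presenter opened envelope 1, so this case is ruled out; weight (1/16)·0 = 0.
If it is in envelope 2 (prior 3/16): the presenter has 3 equally likely choices, so probability 1/3; weight (3/16)·(1/3) = 1/16.
If it is in envelope 3 (prior 5/16): the presenter has 3 equally likely choices, so probability 1/3; weight (5/16)·(1/3) = 5/48.
If it is in envelope 4 (prior 5/16): the presenter has 4 equally likely choices, so probability 1/4; weight (5/16)·(1/4) = 5/64.
If it is in envelope 5 (prior 1/8): the presenter has 3 equally likely choices, so probability 1/3; weight (1/8)·(1/3) = 1/24.
The weights sum to 55/192.
So P(the cheque in envelope 5 | the presenter opened envelope 1) = (1/24) / (55/192) = 8/55.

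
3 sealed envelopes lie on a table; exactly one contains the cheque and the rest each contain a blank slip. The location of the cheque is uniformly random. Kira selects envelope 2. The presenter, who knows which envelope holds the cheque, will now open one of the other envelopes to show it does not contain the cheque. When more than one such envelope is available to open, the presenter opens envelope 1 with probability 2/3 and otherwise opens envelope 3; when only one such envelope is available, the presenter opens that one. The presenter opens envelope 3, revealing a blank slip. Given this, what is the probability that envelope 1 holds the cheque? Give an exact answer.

3/4

Condition on the true location of the cheque.
If it is in envelope 1 (prior 1/3): only envelope 3 is available, probability 1; weight (1/3)·1 = 1/3.
If it is in envelope 2 (prior 1/3): envelope 1 is available but not opened, probability 1/3; weight (1/3)·(1/3) = 1/9.
If it is in envelope 3 (prior 1/3): the presenter opened envelope 3, so this case is ruled out; weight (1/3)·0 = 0.
The weights sum to 4/9.
So P(the cheque in envelope 1 | the presenter opened envelope 3) = (1/3) / (4/9) = 3/4.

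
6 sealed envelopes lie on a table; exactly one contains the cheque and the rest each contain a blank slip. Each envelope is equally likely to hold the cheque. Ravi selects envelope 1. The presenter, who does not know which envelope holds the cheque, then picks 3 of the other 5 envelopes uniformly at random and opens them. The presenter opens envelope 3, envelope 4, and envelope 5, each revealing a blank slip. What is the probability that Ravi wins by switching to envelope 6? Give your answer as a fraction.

1/3

Consider each possible location of the cheque in turn.
If it is in any of envelopes 1, 2, and 6 (prior 1/6 each): the presenter picks exactly this set with probability 1/10 regardless, and none is the prize; weight (1/6)·(1/10) = 1/60 each.
If it is in any of envelopes 3, 4, and 5 (prior 1/6 each): that envelope was opened and seen not to hold the prize — ruled out; weight (1/6)·0 = 0 each.
The weights sum to 1/20.
So P(the cheque in envelope 6 | the presenter opened envelope 3, envelope 4, and envelope 5) = (1/60) / (1/20) = 1/3.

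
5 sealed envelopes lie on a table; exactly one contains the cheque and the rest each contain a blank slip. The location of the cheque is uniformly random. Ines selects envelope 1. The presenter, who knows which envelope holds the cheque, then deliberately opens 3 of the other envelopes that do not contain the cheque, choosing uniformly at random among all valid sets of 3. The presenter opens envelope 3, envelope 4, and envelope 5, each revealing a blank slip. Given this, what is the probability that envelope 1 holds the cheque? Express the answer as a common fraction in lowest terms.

1/5

Consider each possible location of the cheque in turn.
If it is in envelope 1 (prior 1/5): the presenter has 4 equally likely choices, so probability 1/4; weight (1/5)·(1/4) = 1/20.
If it is in envelope 2 (prior 1/5): the presenter has no choice, probability 1; weight (1/5)·1 = 1/5.
If it is in any of envelopes 3, 4, and 5 (prior 1/5 each): that envelope was opened and seen not to hold the prize — ruled out; weight (1/5)·0 = 0 each.
The weights sum to 1/4.
So P(the cheque in envelope 1 | the presenter opened envelope 3, envelope 4, and envelope 5) = (1/20) / (1/4) = 1/5.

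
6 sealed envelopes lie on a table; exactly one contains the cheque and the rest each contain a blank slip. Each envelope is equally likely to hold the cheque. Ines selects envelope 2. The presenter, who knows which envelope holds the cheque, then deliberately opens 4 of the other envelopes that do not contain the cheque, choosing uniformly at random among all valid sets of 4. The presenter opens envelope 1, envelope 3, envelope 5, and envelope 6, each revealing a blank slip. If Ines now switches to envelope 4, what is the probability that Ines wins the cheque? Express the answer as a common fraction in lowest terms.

5/6

Apply Bayes' rule, conditioning on where the cheque actually is.
If it is in any of envelopes 1, 3, 5, and 6 (prior 1/6 each): that envelope was opened and seen not to hold the prize — ruled out; weight (1/6)·0 = 0 each.
If it is in envelope 2 (prior 1/6): the presenter has 5 equally likely choices, so probability 1/5; weight (1/6)·(1/5) = 1/30.
If it is in envelope 4 (prior 1/6): the presenter has no choice, probability 1; weight (1/6)·1 = 1/6.
The weights sum to 1/5.
So P(the cheque in envelope 4 | the presenter opened envelope 1, envelope 3, envelope 5, and envelope 6) = (1/6) / (1/5) = 5/6.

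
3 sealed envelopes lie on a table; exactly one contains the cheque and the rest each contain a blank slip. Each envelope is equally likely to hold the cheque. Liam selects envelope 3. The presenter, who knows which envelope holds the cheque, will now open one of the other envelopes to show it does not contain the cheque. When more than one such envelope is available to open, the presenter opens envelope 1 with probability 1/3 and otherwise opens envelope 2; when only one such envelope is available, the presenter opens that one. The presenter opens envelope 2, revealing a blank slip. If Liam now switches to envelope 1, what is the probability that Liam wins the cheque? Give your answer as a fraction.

Condition on the true location of the cheque.
If it is in envelope 1 (prior 1/3): only envelope 2 is available, probability 1; weight (1/3)·1 = 1/3.
If it is in envelope 2 (prior 1/3): the presenter opened envelope 2, so this case is ruled out; weight (1/3)·0 = 0.
If it is in envelope 3 (prior 1/3): envelope 1 is available but not opened, probability 2/3; weight (1/3)·(2/3) = 2/9.
The weights sum to 5/9.
So P(the cheque in envelope 1 | the presenter opened envelope 2) = (1/3) / (5/9) = 3/5.

3/5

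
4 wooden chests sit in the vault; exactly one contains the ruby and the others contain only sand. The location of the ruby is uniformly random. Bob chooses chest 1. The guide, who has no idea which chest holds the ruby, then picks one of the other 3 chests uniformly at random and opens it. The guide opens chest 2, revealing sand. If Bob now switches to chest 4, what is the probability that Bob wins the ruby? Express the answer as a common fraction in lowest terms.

Consider each possible location of the ruby in turn.
If it is in any of chests 1, 3, and 4 (prior 1/4 each): the guide picks chest 2 with probability 1/3 regardless, and it is not the prize; weight (1/4)·(1/3) = 1/12 each.
If it is in chest 2 (prior 1/4): the guide opened chest 2, so this case is ruled out; weight (1/4)·0 = 0.
The weights sum to 1/4.
So P(the ruby in chest 4 | the guide opened chest 2) = (1/12) / (1/4) = 1/3.

1/3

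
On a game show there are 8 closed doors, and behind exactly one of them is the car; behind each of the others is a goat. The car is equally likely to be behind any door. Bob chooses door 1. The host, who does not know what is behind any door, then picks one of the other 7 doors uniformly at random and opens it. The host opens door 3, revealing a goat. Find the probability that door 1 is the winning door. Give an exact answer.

1/7

Apply Bayes' rule, conditioning on where the car actually is.
If it is behind any of doors 1, 2, 4, 5, 6, 7, and 8 (prior 1/8 each): the host picks door 3 with probability 1/7 regardless, and it is not the prize; weight (1/8)·(1/7) = 1/56 each.
If it is behind door 3 (prior 1/8): the host opened door 3, so this case is ruled out; weight (1/8)·0 = 0.
The weights sum to 1/8.
So P(the car behind door 1 | the host opened door 3) = (1/56) / (1/8) = 1/7.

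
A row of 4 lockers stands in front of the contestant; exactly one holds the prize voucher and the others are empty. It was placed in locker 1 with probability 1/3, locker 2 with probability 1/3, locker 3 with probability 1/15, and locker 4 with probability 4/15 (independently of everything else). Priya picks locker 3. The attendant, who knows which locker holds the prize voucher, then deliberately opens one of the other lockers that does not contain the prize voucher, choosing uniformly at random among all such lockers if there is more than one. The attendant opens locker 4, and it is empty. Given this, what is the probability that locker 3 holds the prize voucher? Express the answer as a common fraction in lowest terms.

1/16

Condition on the true location of the prize voucher.
If it is in either of lockers 1 and 2 (prior 1/3 each): the attendant has 2 equally likely choices, so probability 1/2; weight (1/3)·(1/2) = 1/6 each.
If it is in locker 3 (prior 1/15): the attendant has 3 equally likely choices, so probability 1/3; weight (1/15)·(1/3) = 1/45.
If it is in locker 4 (prior 4/15): the attendant opened locker 4, so this case is ruled out; weight (4/15)·0 = 0.
The weights sum to 16/45.
So P(the prize voucher in locker 3 | the attendant opened locker 4) = (1/45) / (16/45) = 1/16.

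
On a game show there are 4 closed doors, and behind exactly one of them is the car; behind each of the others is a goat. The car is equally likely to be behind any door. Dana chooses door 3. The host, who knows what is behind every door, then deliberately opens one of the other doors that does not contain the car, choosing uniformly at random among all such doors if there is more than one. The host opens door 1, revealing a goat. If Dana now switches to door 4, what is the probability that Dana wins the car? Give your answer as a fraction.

Apply Bayes' rule, conditioning on where the car actually is.
If it is behind door 1 (prior 1/4): the host opened door 1, so this case is ruled out; weight (1/4)·0 = 0.
If it is behind either of doors 2 and 4 (prior 1/4 each): the host has 2 equally likely choices, so probability 1/2; weight (1/4)·(1/2) = 1/8 each.
If it is behind door 3 (prior 1/4): the host has 3 equally likely choices, so probability 1/3; weight (1/4)·(1/3) = 1/12.
The weights sum to 1/3.
So P(the car behind door 4 | the host opened door 1) = (1/8) / (1/3) = 3/8.

3/8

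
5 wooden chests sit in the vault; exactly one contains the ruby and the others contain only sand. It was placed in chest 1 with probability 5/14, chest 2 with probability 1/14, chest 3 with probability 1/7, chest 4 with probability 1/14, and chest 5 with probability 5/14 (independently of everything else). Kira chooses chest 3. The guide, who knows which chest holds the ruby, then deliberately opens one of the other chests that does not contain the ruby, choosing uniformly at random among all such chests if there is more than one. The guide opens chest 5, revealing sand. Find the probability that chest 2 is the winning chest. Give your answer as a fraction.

2/17

Consider each possible location of the ruby in turn.
If it is in chest 1 (prior 5/14): the guide has 3 equally likely choices, so probability 1/3; weight (5/14)·(1/3) = 5/42.
If it is in either of chests 2 and 4 (prior 1/14 each): the guide has 3 equally likely choices, so probability 1/3; weight (1/14)·(1/3) = 1/42 each.
If it is in chest 3 (prior 1/7): the guide has 4 equally likely choices, so probability 1/4; weight (1/7)·(1/4) = 1/28.
If it is in chest 5 (prior 5/14): the guide opened chest 5, so this case is ruled out; weight (5/14)·0 = 0.
The weights sum to 17/84.
So P(the ruby in chest 2 | the guide opened chest 5) = (1/42) / (17/84) = 2/17.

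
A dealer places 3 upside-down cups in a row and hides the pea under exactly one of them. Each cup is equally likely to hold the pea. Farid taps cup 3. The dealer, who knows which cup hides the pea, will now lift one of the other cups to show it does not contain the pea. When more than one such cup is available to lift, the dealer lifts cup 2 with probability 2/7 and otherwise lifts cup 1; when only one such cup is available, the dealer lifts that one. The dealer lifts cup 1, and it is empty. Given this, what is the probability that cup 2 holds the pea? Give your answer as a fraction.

Condition on the true location of the pea.
If it is under cup 1 (prior 1/3): the dealer opened cup 1, so this case is ruled out; weight (1/3)·0 = 0.
If it is under cup 2 (prior 1/3): only cup 1 is available, probability 1; weight (1/3)·1 = 1/3.
If it is under cup 3 (prior 1/3): cup 2 is available but not opened, probability 5/7; weight (1/3)·(5/7) = 5/21.
The weights sum to 4/7.
So P(the pea under cup 2 | the dealer opened cup 1) = (1/3) / (4/7) = 7/12.

7/12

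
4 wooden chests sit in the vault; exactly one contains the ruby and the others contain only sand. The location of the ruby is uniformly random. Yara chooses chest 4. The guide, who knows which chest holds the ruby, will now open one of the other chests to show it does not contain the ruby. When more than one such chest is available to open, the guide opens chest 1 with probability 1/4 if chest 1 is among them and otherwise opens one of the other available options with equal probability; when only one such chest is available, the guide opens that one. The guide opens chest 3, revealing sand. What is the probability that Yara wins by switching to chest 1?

Condition on the true location of the ruby.
If it is in chest 1 (prior 1/4): chest 1 holds the prize so is unavailable; the guide chooses uniformly among the 2 others, probability 1/2; weight (1/4)·(1/2) = 1/8.
If it is in chest 2 (prior 1/4): chest 1 is available but not opened, probability 3/4; weight (1/4)·(3/4) = 3/16.
If it is in chest 3 (prior 1/4): the guide opened chest 3, so this case is ruled out; weight (1/4)·0 = 0.
If it is in chest 4 (prior 1/4): chest 1 is available but not opened; chest 3 gets probability (1 − 1/4)/2 = 3/8; weight (1/4)·(3/8) = 3/32.
The weights sum to 13/32.
So P(the ruby in chest 1 | the guide opened chest 3) = (1/8) / (13/32) = 4/13.

4/13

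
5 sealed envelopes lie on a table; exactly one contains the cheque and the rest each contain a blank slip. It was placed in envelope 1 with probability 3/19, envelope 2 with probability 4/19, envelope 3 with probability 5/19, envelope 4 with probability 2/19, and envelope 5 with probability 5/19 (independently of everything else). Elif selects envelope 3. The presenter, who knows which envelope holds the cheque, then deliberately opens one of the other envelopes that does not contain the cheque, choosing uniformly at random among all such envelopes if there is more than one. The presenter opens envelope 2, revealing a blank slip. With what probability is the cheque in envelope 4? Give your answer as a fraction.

8/55

Consider each possible location of the cheque in turn.
If it is in envelope 1 (prior 3/19): the presenter has 3 equally likely choices, so probability 1/3; weight (3/19)·(1/3) = 1/19.
If it is in envelope 2 (prior 4/19): the presenter opened envelope 2, so this case is ruled out; weight (4/19)·0 = 0.
If it is in envelope 3 (prior 5/19): the presenter has 4 equally likely choices, so probability 1/4; weight (5/19)·(1/4) = 5/76.
If it is in envelope 4 (prior 2/19): the presenter has 3 equally likely choices, so probability 1/3; weight (2/19)·(1/3) = 2/57.
If it is in envelope 5 (prior 5/19): the presenter has 3 equally likely choices, so probability 1/3; weight (5/19)·(1/3) = 5/57.
The weights sum to 55/228.
So P(the cheque in envelope 4 | the presenter opened envelope 2) = (2/57) / (55/228) = 8/55.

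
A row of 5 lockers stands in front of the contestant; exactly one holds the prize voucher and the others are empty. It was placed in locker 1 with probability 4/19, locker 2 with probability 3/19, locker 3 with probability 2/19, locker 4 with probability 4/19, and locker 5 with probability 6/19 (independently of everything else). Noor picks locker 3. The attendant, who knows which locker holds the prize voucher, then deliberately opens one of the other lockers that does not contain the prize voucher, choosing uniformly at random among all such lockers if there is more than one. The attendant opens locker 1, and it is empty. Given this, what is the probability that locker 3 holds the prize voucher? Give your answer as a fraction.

3/29

Consider each possible location of the prize voucher in turn.
If it is in locker 1 (prior 4/19): the attendant opened locker 1, so this case is ruled out; weight (4/19)·0 = 0.
If it is in locker 2 (prior 3/19): the attendant has 3 equally likely choices, so probability 1/3; weight (3/19)·(1/3) = 1/19.
If it is in locker 3 (prior 2/19): the attendant has 4 equally likely choices, so probability 1/4; weight (2/19)·(1/4) = 1/38.
If it is in locker 4 (prior 4/19): the attendant has 3 equally likely choices, so probability 1/3; weight (4/19)·(1/3) = 4/57.
If it is in locker 5 (prior 6/19): the attendant has 3 equally likely choices, so probability 1/3; weight (6/19)·(1/3) = 2/19.
The weights sum to 29/114.
So P(the prize voucher in locker 3 | the attendant opened locker 1) = (1/38) / (29/114) = 3/29.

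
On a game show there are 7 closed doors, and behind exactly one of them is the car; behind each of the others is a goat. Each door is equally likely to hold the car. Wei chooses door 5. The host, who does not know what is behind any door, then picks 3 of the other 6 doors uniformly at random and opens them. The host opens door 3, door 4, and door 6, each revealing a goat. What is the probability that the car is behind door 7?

Consider each possible location of the car in turn.
If it is behind any of doors 1, 2, 5, and 7 (prior 1/7 each): the host picks exactly this set with probability 1/20 regardless, and none is the prize; weight (1/7)·(1/20) = 1/140 each.
If it is behind any of doors 3, 4, and 6 (prior 1/7 each): that door was opened and seen not to hold the prize — ruled out; weight (1/7)·0 = 0 each.
The weights sum to 1/35.
So P(the car behind door 7 | the host opened door 3, door 4, and door 6) = (1/140) / (1/35) = 1/4.

1/4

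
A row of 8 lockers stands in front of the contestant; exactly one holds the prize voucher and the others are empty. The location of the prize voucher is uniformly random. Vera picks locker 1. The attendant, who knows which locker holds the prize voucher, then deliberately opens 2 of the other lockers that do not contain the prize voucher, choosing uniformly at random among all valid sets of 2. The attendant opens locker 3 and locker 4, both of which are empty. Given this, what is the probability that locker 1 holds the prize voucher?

Consider each possible location of the prize voucher in turn.
If it is in locker 1 (prior 1/8): the attendant has 21 equally likely choices, so probability 1/21; weight (1/8)·(1/21) = 1/168.
If it is in any of lockers 2, 5, 6, 7, and 8 (prior 1/8 each): the attendant has 15 equally likely choices, so probability 1/15; weight (1/8)·(1/15) = 1/120 each.
If it is in either of lockers 3 and 4 (prior 1/8 each): that locker was opened and seen not to hold the prize — ruled out; weight (1/8)·0 = 0 each.
The weights sum to 1/21.
So P(the prize voucher in locker 1 | the attendant opened locker 3 and locker 4) = (1/168) / (1/21) = 1/8.

1/8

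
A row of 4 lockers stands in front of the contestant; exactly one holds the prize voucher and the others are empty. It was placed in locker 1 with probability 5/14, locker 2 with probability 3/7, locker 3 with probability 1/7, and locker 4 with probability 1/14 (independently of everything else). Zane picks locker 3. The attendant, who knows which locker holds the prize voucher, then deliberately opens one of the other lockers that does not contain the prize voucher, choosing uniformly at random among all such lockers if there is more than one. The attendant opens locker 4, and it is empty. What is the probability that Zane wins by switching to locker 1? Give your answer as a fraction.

15/37

Apply Bayes' rule, conditioning on where the prize voucher actually is.
If it is in locker 1 (prior 5/14): the attendant has 2 equally likely choices, so probability 1/2; weight (5/14)·(1/2) = 5/28.
If it is in locker 2 (prior 3/7): the attendant has 2 equally likely choices, so probability 1/2; weight (3/7)·(1/2) = 3/14.
If it is in locker 3 (prior 1/7): the attendant has 3 equally likely choices, so probability 1/3; weight (1/7)·(1/3) = 1/21.
If it is in locker 4 (prior 1/14): the attendant opened locker 4, so this case is ruled out; weight (1/14)·0 = 0.
The weights sum to 37/84.
So P(the prize voucher in locker 1 | the attendant opened locker 4) = (5/28) / (37/84) = 15/37.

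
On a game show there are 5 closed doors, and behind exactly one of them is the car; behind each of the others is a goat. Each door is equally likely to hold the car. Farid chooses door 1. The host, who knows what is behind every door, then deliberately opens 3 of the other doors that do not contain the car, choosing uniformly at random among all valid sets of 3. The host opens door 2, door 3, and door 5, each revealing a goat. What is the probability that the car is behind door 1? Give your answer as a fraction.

1/5

Consider each possible location of the car in turn.
If it is behind door 1 (prior 1/5): the host has 4 equally likely choices, so probability 1/4; weight (1/5)·(1/4) = 1/20.
If it is behind any of doors 2, 3, and 5 (prior 1/5 each): that door was opened and seen not to hold the prize — ruled out; weight (1/5)·0 = 0 each.
If it is behind door 4 (prior 1/5): the host has no choice, probability 1; weight (1/5)·1 = 1/5.
The weights sum to 1/4.
So P(the car behind door 1 | the host opened door 2, door 3, and door 5) = (1/20) / (1/4) = 1/5.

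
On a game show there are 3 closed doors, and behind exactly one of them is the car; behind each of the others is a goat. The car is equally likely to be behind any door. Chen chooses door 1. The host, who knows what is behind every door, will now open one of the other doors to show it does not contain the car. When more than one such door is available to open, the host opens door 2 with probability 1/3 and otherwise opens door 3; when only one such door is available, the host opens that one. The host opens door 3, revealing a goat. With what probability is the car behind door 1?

2/5

Condition on the true location of the car.
If it is behind door 1 (prior 1/3): door 2 is available but not opened, probability 2/3; weight (1/3)·(2/3) = 2/9.
If it is behind door 2 (prior 1/3): only door 3 is available, probability 1; weight (1/3)·1 = 1/3.
If it is behind door 3 (prior 1/3): the host opened door 3, so this case is ruled out; weight (1/3)·0 = 0.
The weights sum to 5/9.
So P(the car behind door 1 | the host opened door 3) = (2/9) / (5/9) = 2/5.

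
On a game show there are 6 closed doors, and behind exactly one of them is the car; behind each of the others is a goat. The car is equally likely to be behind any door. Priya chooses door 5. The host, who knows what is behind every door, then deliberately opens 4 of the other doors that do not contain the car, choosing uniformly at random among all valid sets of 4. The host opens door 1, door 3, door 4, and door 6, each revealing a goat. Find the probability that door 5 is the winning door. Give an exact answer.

Condition on the true location of the car.
If it is behind any of doors 1, 3, 4, and 6 (prior 1/6 each): that door was opened and seen not to hold the prize — ruled out; weight (1/6)·0 = 0 each.
If it is behind door 2 (prior 1/6): the host has no choice, probability 1; weight (1/6)·1 = 1/6.
If it is behind door 5 (prior 1/6): the host has 5 equally likely choices, so probability 1/5; weight (1/6)·(1/5) = 1/30.
The weights sum to 1/5.
So P(the car behind door 5 | the host opened door 1, door 3, door 4, and door 6) = (1/30) / (1/5) = 1/6.

1/6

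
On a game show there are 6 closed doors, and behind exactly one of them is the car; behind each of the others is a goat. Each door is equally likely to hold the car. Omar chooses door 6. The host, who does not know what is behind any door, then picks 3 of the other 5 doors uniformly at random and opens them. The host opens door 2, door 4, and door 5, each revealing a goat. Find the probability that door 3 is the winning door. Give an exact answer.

1/3

Because the host chose which doors to open without knowing where the car is, the choice is independent of the prize location. Learning that none of the 3 opened doors holds the car simply rules out those 3 locations and leaves the remaining 3 doors still equally likely by symmetry.
So P(the car behind door 3) = 1/3.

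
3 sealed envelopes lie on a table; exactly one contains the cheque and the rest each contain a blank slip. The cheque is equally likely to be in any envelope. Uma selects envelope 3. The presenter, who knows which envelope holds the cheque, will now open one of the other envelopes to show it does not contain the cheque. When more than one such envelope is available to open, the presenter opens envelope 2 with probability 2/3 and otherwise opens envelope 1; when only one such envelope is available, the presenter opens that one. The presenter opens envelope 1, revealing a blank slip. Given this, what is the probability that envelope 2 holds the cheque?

3/4

Consider each possible location of the cheque in turn.
If it is in envelope 1 (prior 1/3): the presenter opened envelope 1, so this case is ruled out; weight (1/3)·0 = 0.
If it is in envelope 2 (prior 1/3): only envelope 1 is available, probability 1; weight (1/3)·1 = 1/3.
If it is in envelope 3 (prior 1/3): envelope 2 is available but not opened, probability 1/3; weight (1/3)·(1/3) = 1/9.
The weights sum to 4/9.
So P(the cheque in envelope 2 | the presenter opened envelope 1) = (1/3) / (4/9) = 3/4.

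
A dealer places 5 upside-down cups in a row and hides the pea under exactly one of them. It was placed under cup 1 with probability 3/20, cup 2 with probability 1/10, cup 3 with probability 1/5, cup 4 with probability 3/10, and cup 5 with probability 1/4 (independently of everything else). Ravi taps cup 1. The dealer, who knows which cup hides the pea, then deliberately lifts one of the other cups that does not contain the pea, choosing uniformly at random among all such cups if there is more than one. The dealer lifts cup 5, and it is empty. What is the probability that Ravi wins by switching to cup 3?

16/57

Condition on the true location of the pea.
If it is under cup 1 (prior 3/20): the dealer has 4 equally likely choices, so probability 1/4; weight (3/20)·(1/4) = 3/80.
If it is under cup 2 (prior 1/10): the dealer has 3 equally likely choices, so probability 1/3; weight (1/10)·(1/3) = 1/30.
If it is under cup 3 (prior 1/5): the dealer has 3 equally likely choices, so probability 1/3; weight (1/5)·(1/3) = 1/15.
If it is under cup 4 (prior 3/10): the dealer has 3 equally likely choices, so probability 1/3; weight (3/10)·(1/3) = 1/10.
If it is under cup 5 (prior 1/4): the dealer opened cup 5, so this case is ruled out; weight (1/4)·0 = 0.
The weights sum to 19/80.
So P(the pea under cup 3 | the dealer opened cup 5) = (1/15) / (19/80) = 16/57.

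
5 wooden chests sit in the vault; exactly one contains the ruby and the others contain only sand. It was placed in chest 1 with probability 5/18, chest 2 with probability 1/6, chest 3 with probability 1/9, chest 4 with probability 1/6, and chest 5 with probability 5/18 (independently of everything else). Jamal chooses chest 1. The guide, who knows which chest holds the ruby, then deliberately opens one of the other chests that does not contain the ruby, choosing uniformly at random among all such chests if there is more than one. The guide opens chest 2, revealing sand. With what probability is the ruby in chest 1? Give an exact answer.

3/11

Consider each possible location of the ruby in turn.
If it is in chest 1 (prior 5/18): the guide has 4 equally likely choices, so probability 1/4; weight (5/18)·(1/4) = 5/72.
If it is in chest 2 (prior 1/6): the guide opened chest 2, so this case is ruled out; weight (1/6)·0 = 0.
If it is in chest 3 (prior 1/9): the guide has 3 equally likely choices, so probability 1/3; weight (1/9)·(1/3) = 1/27.
If it is in chest 4 (prior 1/6): the guide has 3 equally likely choices, so probability 1/3; weight (1/6)·(1/3) = 1/18.
If it is in chest 5 (prior 5/18): the guide has 3 equally likely choices, so probability 1/3; weight (5/18)·(1/3) = 5/54.
The weights sum to 55/216.
So P(the ruby in chest 1 | the guide opened chest 2) = (5/72) / (55/216) = 3/11.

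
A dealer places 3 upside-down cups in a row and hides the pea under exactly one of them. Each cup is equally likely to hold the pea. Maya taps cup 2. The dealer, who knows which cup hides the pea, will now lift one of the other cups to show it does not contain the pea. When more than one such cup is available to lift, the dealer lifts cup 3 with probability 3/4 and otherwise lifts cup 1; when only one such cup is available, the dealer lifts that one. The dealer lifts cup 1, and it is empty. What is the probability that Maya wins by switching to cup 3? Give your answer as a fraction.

4/5

Condition on the true location of the pea.
If it is under cup 1 (prior 1/3): the dealer opened cup 1, so this case is ruled out; weight (1/3)·0 = 0.
If it is under cup 2 (prior 1/3): cup 3 is available but not opened, probability 1/4; weight (1/3)·(1/4) = 1/12.
If it is under cup 3 (prior 1/3): only cup 1 is available, probability 1; weight (1/3)·1 = 1/3.
The weights sum to 5/12.
So P(the pea under cup 3 | the dealer opened cup 1) = (1/3) / (5/12) = 4/5.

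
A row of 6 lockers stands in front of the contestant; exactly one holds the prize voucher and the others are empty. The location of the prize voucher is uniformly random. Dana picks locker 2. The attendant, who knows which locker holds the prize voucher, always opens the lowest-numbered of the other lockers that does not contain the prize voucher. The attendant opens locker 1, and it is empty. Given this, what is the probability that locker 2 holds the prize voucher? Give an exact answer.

1/5

Condition on the true location of the prize voucher.
If it is in locker 1 (prior 1/6): the attendant opened locker 1, so this case is ruled out; weight (1/6)·0 = 0.
If it is in any of lockers 2, 3, 4, 5, and 6 (prior 1/6 each): locker 1 is the lowest-numbered option available, probability 1; weight (1/6)·1 = 1/6 each.
The weights sum to 5/6.
So P(the prize voucher in locker 2 | the attendant opened locker 1) = (1/6) / (5/6) = 1/5.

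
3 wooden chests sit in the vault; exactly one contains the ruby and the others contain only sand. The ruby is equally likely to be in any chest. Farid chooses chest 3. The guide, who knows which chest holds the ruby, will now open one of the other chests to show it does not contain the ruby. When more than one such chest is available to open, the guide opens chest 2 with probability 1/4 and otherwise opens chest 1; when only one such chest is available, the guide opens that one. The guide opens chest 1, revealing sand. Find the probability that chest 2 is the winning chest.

4/7

Consider each possible location of the ruby in turn.
If it is in chest 1 (prior 1/3): the guide opened chest 1, so this case is ruled out; weight (1/3)·0 = 0.
If it is in chest 2 (prior 1/3): only chest 1 is available, probability 1; weight (1/3)·1 = 1/3.
If it is in chest 3 (prior 1/3): chest 2 is available but not opened, probability 3/4; weight (1/3)·(3/4) = 1/4.
The weights sum to 7/12.
So P(the ruby in chest 2 | the guide opened chest 1) = (1/3) / (7/12) = 4/7.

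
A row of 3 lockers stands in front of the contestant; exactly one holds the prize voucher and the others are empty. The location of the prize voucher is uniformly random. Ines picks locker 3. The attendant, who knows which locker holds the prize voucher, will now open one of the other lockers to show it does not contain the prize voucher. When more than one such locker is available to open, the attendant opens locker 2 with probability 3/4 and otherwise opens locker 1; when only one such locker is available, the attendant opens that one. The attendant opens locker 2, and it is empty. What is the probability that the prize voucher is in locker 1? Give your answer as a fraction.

4/7

Consider each possible location of the prize voucher in turn.
If it is in locker 1 (prior 1/3): only locker 2 is available, probability 1; weight (1/3)·1 = 1/3.
If it is in locker 2 (prior 1/3): the attendant opened locker 2, so this case is ruled out; weight (1/3)·0 = 0.
If it is in locker 3 (prior 1/3): locker 2 is available, opened with probability 3/4; weight (1/3)·(3/4) = 1/4.
The weights sum to 7/12.
So P(the prize voucher in locker 1 | the attendant opened locker 2) = (1/3) / (7/12) = 4/7.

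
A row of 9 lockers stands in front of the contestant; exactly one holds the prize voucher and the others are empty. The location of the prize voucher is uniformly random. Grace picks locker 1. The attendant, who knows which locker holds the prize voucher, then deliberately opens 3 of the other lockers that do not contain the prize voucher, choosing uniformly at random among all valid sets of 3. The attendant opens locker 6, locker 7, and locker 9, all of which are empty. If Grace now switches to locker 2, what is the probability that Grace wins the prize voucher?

8/45

Consider each possible location of the prize voucher in turn.
If it is in locker 1 (prior 1/9): the attendant has 56 equally likely choices, so probability 1/56; weight (1/9)·(1/56) = 1/504.
If it is in any of lockers 2, 3, 4, 5, and 8 (prior 1/9 each): the attendant has 35 equally likely choices, so probability 1/35; weight (1/9)·(1/35) = 1/315 each.
If it is in any of lockers 6, 7, and 9 (prior 1/9 each): that locker was opened and seen not to hold the prize — ruled out; weight (1/9)·0 = 0 each.
The weights sum to 1/56.
So P(the prize voucher in locker 2 | the attendant opened locker 6, locker 7, and locker 9) = (1/315) / (1/56) = 8/45.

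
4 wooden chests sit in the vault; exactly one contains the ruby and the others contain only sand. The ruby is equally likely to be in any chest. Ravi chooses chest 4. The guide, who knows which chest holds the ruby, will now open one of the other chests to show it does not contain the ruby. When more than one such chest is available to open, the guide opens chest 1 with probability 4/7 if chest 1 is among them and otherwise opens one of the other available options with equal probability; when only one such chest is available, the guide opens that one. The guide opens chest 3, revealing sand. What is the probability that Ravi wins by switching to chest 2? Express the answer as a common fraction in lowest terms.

3/8

Apply Bayes' rule, conditioning on where the ruby actually is.
If it is in chest 1 (prior 1/4): chest 1 holds the prize so is unavailable; the guide chooses uniformly among the 2 others, probability 1/2; weight (1/4)·(1/2) = 1/8.
If it is in chest 2 (prior 1/4): chest 1 is available but not opened, probability 3/7; weight (1/4)·(3/7) = 3/28.
If it is in chest 3 (prior 1/4): the guide opened chest 3, so this case is ruled out; weight (1/4)·0 = 0.
If it is in chest 4 (prior 1/4): chest 1 is available but not opened; chest 3 gets probability (1 − 4/7)/2 = 3/14; weight (1/4)·(3/14) = 3/56.
The weights sum to 2/7.
So P(the ruby in chest 2 | the guide opened chest 3) = (3/28) / (2/7) = 3/8.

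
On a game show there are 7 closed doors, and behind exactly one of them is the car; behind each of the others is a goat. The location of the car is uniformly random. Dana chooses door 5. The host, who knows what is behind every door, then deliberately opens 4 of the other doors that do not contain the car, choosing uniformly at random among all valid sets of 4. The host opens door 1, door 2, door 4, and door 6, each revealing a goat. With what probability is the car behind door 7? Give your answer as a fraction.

3/7

Condition on the true location of the car.
If it is behind any of doors 1, 2, 4, and 6 (prior 1/7 each): that door was opened and seen not to hold the prize — ruled out; weight (1/7)·0 = 0 each.
If it is behind either of doors 3 and 7 (prior 1/7 each): the host has 5 equally likely choices, so probability 1/5; weight (1/7)·(1/5) = 1/35 each.
If it is behind door 5 (prior 1/7): the host has 15 equally likely choices, so probability 1/15; weight (1/7)·(1/15) = 1/105.
The weights sum to 1/15.
So P(the car behind door 7 | the host opened door 1, door 2, door 4, and door 6) = (1/35) / (1/15) = 3/7.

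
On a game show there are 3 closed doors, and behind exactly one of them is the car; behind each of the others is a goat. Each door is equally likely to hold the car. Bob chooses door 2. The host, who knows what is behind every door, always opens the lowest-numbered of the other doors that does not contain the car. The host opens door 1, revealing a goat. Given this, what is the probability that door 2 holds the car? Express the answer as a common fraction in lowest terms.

Condition on the true location of the car.
If it is behind door 1 (prior 1/3): the host opened door 1, so this case is ruled out; weight (1/3)·0 = 0.
If it is behind either of doors 2 and 3 (prior 1/3 each): door 1 is the lowest-numbered option available, probability 1; weight (1/3)·1 = 1/3 each.
The weights sum to 2/3.
So P(the car behind door 2 | the host opened door 1) = (1/3) / (2/3) = 1/2.

1/2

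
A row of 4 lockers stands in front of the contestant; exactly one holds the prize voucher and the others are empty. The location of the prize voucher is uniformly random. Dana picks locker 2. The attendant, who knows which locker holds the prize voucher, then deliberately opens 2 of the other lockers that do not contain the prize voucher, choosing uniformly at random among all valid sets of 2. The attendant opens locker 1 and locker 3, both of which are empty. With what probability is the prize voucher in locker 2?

Condition on the true location of the prize voucher.
If it is in either of lockers 1 and 3 (prior 1/4 each): that locker was opened and seen not to hold the prize — ruled out; weight (1/4)·0 = 0 each.
If it is in locker 2 (prior 1/4): the attendant has 3 equally likely choices, so probability 1/3; weight (1/4)·(1/3) = 1/12.
If it is in locker 4 (prior 1/4): the attendant has no choice, probability 1; weight (1/4)·1 = 1/4.
The weights sum to 1/3.
So P(the prize voucher in locker 2 | the attendant opened locker 1 and locker 3) = (1/12) / (1/3) = 1/4.

1/4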